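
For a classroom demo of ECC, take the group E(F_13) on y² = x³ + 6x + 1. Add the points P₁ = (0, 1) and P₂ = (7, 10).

(0, 1) + (7, 10). λ = (10 - 1)/(7 - 0) ≡ 9/7 mod 13. 7⁻¹ ≡ 2 (mod 13), so λ ≡ 5.
  x = λ² - 0 - 7 = 25 - 7 ≡ 5; y = λ·(0 - 5) - 1 ≡ 0. → (5, 0)

(5, 0)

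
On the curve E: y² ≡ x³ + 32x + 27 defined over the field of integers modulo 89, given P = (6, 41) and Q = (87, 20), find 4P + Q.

First 4P:
Double-and-add on 4 = (100)₂. Start with P = (6, 41) for the leading 1-bit.
double: tangent at (6, 41): λ = (3·6² + 32)/(2·41) ≡ 51/82. 82⁻¹ ≡ 38 (mod 89) since 82·38 = 3116 ≡ 1, so λ ≡ 51·38 ≡ 69.
  x = λ² - 6 - 6 = 4761 - 12 ≡ 32; y = λ·(6 - 32) - 41 ≡ 34. → (32, 34)
double: tangent at (32, 34): λ = (3·32² + 32)/(2·34) ≡ 78/68. 68⁻¹ ≡ 72 (mod 89) since 68·72 = 4896 ≡ 1, so λ ≡ 78·72 ≡ 9.
  x = λ² - 32 - 32 = 81 - 64 ≡ 17; y = λ·(32 - 17) - 34 ≡ 12. → (17, 12)
4P = (17, 12).
Finally 4P + Q:
(17, 12) + (87, 20). λ = (20 - 12)/(87 - 17) ≡ 8/70 mod 89. 70⁻¹ ≡ 14 (mod 89) since 70·14 = 980 ≡ 1, so λ ≡ 23.
  x = λ² - 17 - 87 = 529 - 104 ≡ 69; y = λ·(17 - 69) - 12 ≡ 38. → (69, 38)

(69, 38)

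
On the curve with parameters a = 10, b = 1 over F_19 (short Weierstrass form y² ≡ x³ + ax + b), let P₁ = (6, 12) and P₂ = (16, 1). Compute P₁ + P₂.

(6, 12) + (16, 1). λ = (1 - 12)/(16 - 6) ≡ 8/10 mod 19. 10⁻¹ ≡ 2 (mod 19) since 10·2 = 20 ≡ 1, so λ ≡ 16.
  x = λ² - 6 - 16 = 256 - 22 ≡ 6; y = λ·(6 - 6) - 12 ≡ 7. → (6, 7)

(6, 7)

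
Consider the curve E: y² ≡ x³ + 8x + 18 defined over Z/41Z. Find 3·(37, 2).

(26, 7)

Write P = (37, 2).
Repeated addition: build up to 3P.
2P: tangent at (37, 2): λ = (3·37² + 8)/(2·2) ≡ 15/4. 4⁻¹ ≡ 31 (mod 41), so λ ≡ 15·31 ≡ 14.
  x = λ² - 37 - 37 = 196 - 74 ≡ 40; y = λ·(37 - 40) - 2 ≡ 38. → (40, 38)
3P: (40, 38) + (37, 2). λ = (2 - 38)/(37 - 40) ≡ 5/38 mod 41. 38⁻¹ ≡ 27 (mod 41) since 38·27 = 1026 ≡ 1, so λ ≡ 12.
  x = λ² - 40 - 37 = 144 - 77 ≡ 26; y = λ·(40 - 26) - 38 ≡ 7. → (26, 7)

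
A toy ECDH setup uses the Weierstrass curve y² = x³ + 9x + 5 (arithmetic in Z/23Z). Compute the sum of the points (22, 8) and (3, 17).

(22, 8) + (3, 17). λ = (17 - 8)/(3 - 22) ≡ 9/4 mod 23. 4⁻¹ ≡ 6 (mod 23), so λ ≡ 8.
  x = λ² - 22 - 3 = 64 - 25 ≡ 16; y = λ·(22 - 16) - 8 ≡ 17. → (16, 17)

(16, 17)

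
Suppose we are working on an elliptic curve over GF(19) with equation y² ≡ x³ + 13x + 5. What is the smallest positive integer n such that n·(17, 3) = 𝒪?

8

2P: tangent at (17, 3): λ = (3·17² + 13)/(2·3) ≡ 6/6. 6⁻¹ ≡ 16 (mod 19), so λ ≡ 6·16 ≡ 1.
  x = λ² - 17 - 17 = 1 - 34 ≡ 5; y = λ·(17 - 5) - 3 ≡ 9. → (5, 9)
3P: (5, 9) + (17, 3). λ = (3 - 9)/(17 - 5) ≡ 13/12 mod 19. 12⁻¹ ≡ 8 (mod 19), so λ ≡ 9.
  x = λ² - 5 - 17 = 81 - 22 ≡ 2; y = λ·(5 - 2) - 9 ≡ 18. → (2, 18)
4P: (2, 18) + (17, 3). λ = (3 - 18)/(17 - 2) ≡ 4/15 mod 19. 15⁻¹ ≡ 14 (mod 19), so λ ≡ 18.
  x = λ² - 2 - 17 = 324 - 19 ≡ 1; y = λ·(2 - 1) - 18 ≡ 0. → (1, 0)
5P: (1, 0) + (17, 3). λ = (3 - 0)/(17 - 1) ≡ 3/16 mod 19. 16⁻¹ ≡ 6 (mod 19), so λ ≡ 18.
  x = λ² - 1 - 17 = 324 - 18 ≡ 2; y = λ·(1 - 2) - 0 ≡ 1. → (2, 1)
6P: (2, 1) + (17, 3). λ = (3 - 1)/(17 - 2) ≡ 2/15 mod 19. 15⁻¹ ≡ 14 (mod 19), so λ ≡ 9.
  x = λ² - 2 - 17 = 81 - 19 ≡ 5; y = λ·(2 - 5) - 1 ≡ 10. → (5, 10)
7P: (5, 10) + (17, 3). λ = (3 - 10)/(17 - 5) ≡ 12/12 mod 19. 12⁻¹ ≡ 8 (mod 19) since 12·8 = 96 ≡ 1, so λ ≡ 1.
  x = λ² - 5 - 17 = 1 - 22 ≡ 17; y = λ·(5 - 17) - 10 ≡ 16. → (17, 16)
8P: (17, 16) + (17, 3): same x and y₁ ≡ -y₂, so the sum is 𝒪.
8P = 𝒪, so the order is 8.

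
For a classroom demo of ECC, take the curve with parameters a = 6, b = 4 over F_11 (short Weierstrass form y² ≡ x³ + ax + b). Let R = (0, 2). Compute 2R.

(5, 7)

tangent at (0, 2): λ = (3·0² + 6)/(2·2) ≡ 6/4. 4⁻¹ ≡ 3 (mod 11) since 4·3 = 12 ≡ 1, so λ ≡ 6·3 ≡ 7.
  x = λ² - 0 - 0 = 49 - 0 ≡ 5; y = λ·(0 - 5) - 2 ≡ 7. → (5, 7)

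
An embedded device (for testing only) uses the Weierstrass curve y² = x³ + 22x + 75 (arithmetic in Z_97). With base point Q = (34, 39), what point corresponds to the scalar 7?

(73, 51)

Double-and-add on 7 = (111)₂. Start with Q = (34, 39) for the leading 1-bit.
double: tangent at (34, 39): λ = (3·34² + 22)/(2·39) ≡ 95/78. 78⁻¹ ≡ 51 (mod 97), so λ ≡ 95·51 ≡ 92.
  x = λ² - 34 - 34 = 8464 - 68 ≡ 54; y = λ·(34 - 54) - 39 ≡ 61. → (54, 61)
add Q: (54, 61) + (34, 39). λ = (39 - 61)/(34 - 54) ≡ 75/77 mod 97. 77⁻¹ ≡ 63 (mod 97), so λ ≡ 69.
  x = λ² - 54 - 34 = 4761 - 88 ≡ 17; y = λ·(54 - 17) - 61 ≡ 67. → (17, 67)
double: tangent at (17, 67): λ = (3·17² + 22)/(2·67) ≡ 16/37. 37⁻¹ ≡ 21 (mod 97), so λ ≡ 16·21 ≡ 45.
  x = λ² - 17 - 17 = 2025 - 34 ≡ 51; y = λ·(17 - 51) - 67 ≡ 52. → (51, 52)
add Q: (51, 52) + (34, 39). λ = (39 - 52)/(34 - 51) ≡ 84/80 mod 97. 80⁻¹ ≡ 57 (mod 97) since 80·57 = 4560 ≡ 1, so λ ≡ 35.
  x = λ² - 51 - 34 = 1225 - 85 ≡ 73; y = λ·(51 - 73) - 52 ≡ 51. → (73, 51)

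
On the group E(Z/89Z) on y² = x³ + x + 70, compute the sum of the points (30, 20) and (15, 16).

(86, 60)

(30, 20) + (15, 16). λ = (16 - 20)/(15 - 30) ≡ 85/74 mod 89. 74⁻¹ ≡ 83 (mod 89), so λ ≡ 24.
  x = λ² - 30 - 15 = 576 - 45 ≡ 86; y = λ·(30 - 86) - 20 ≡ 60. → (86, 60)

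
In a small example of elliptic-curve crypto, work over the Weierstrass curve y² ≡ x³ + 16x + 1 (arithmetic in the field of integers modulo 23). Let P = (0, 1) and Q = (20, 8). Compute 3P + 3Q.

(18, 7)

First 3P:
Repeated addition: build up to 3P.
2P: tangent at (0, 1): λ = (3·0² + 16)/(2·1) ≡ 16/2. 2⁻¹ ≡ 12 (mod 23), so λ ≡ 16·12 ≡ 8.
  x = λ² - 0 - 0 = 64 - 0 ≡ 18; y = λ·(0 - 18) - 1 ≡ 16. → (18, 16)
3P: (18, 16) + (0, 1). λ = (1 - 16)/(0 - 18) ≡ 8/5 mod 23. 5⁻¹ ≡ 14 (mod 23), so λ ≡ 20.
  x = λ² - 18 - 0 = 400 - 18 ≡ 14; y = λ·(18 - 14) - 16 ≡ 18. → (14, 18)
3P = (14, 18).
Next 3Q:
Repeated addition: build up to 3Q.
2Q: tangent at (20, 8): λ = (3·20² + 16)/(2·8) ≡ 20/16. 16⁻¹ ≡ 13 (mod 23) since 16·13 = 208 ≡ 1, so λ ≡ 20·13 ≡ 7.
  x = λ² - 20 - 20 = 49 - 40 ≡ 9; y = λ·(20 - 9) - 8 ≡ 0. → (9, 0)
3Q: (9, 0) + (20, 8). λ = (8 - 0)/(20 - 9) ≡ 8/11 mod 23. 11⁻¹ ≡ 21 (mod 23), so λ ≡ 7.
  x = λ² - 9 - 20 = 49 - 29 ≡ 20; y = λ·(9 - 20) - 0 ≡ 15. → (20, 15)
3Q = (20, 15).
Finally 3P + 3Q:
(14, 18) + (20, 15). λ = (15 - 18)/(20 - 14) ≡ 20/6 mod 23. 6⁻¹ ≡ 4 (mod 23), so λ ≡ 11.
  x = λ² - 14 - 20 = 121 - 34 ≡ 18; y = λ·(14 - 18) - 18 ≡ 7. → (18, 7)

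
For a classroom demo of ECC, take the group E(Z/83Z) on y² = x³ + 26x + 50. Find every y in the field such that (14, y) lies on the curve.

2, 81

x³ + 26x + 50 = 3158 ≡ 4 (mod 83).
Square roots of 4 mod 83: 2 and 81 (since 2² = 4 ≡ 4).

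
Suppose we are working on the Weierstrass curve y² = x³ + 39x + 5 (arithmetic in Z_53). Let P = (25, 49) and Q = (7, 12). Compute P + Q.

(25, 49) + (7, 12). λ = (12 - 49)/(7 - 25) ≡ 16/35 mod 53. 35⁻¹ ≡ 50 (mod 53), so λ ≡ 5.
  x = λ² - 25 - 7 = 25 - 32 ≡ 46; y = λ·(25 - 46) - 49 ≡ 5. → (46, 5)

(46, 5)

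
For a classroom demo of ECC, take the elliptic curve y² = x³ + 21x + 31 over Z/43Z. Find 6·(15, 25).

(3, 11)

Write G = (15, 25).
Double-and-add on 6 = (110)₂. Start with G = (15, 25) for the leading 1-bit.
double: tangent at (15, 25): λ = (3·15² + 21)/(2·25) ≡ 8/7. 7⁻¹ ≡ 37 (mod 43) since 7·37 = 259 ≡ 1, so λ ≡ 8·37 ≡ 38.
  x = λ² - 15 - 15 = 1444 - 30 ≡ 38; y = λ·(15 - 38) - 25 ≡ 4. → (38, 4)
add G: (38, 4) + (15, 25). λ = (25 - 4)/(15 - 38) ≡ 21/20 mod 43. 20⁻¹ ≡ 28 (mod 43) since 20·28 = 560 ≡ 1, so λ ≡ 29.
  x = λ² - 38 - 15 = 841 - 53 ≡ 14; y = λ·(38 - 14) - 4 ≡ 4. → (14, 4)
double: tangent at (14, 4): λ = (3·14² + 21)/(2·4) ≡ 7/8. 8⁻¹ ≡ 27 (mod 43) since 8·27 = 216 ≡ 1, so λ ≡ 7·27 ≡ 17.
  x = λ² - 14 - 14 = 289 - 28 ≡ 3; y = λ·(14 - 3) - 4 ≡ 11. → (3, 11)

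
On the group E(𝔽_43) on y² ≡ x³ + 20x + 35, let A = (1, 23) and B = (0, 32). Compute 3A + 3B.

(37, 0)

First 3A:
Repeated addition: build up to 3A.
2A: tangent at (1, 23): λ = (3·1² + 20)/(2·23) ≡ 23/3. 3⁻¹ ≡ 29 (mod 43), so λ ≡ 23·29 ≡ 22.
  x = λ² - 1 - 1 = 484 - 2 ≡ 9; y = λ·(1 - 9) - 23 ≡ 16. → (9, 16)
3A: (9, 16) + (1, 23). λ = (23 - 16)/(1 - 9) ≡ 7/35 mod 43. 35⁻¹ ≡ 16 (mod 43), so λ ≡ 26.
  x = λ² - 9 - 1 = 676 - 10 ≡ 21; y = λ·(9 - 21) - 16 ≡ 16. → (21, 16)
3A = (21, 16).
Next 3B:
Repeated addition: build up to 3B.
2B: tangent at (0, 32): λ = (3·0² + 20)/(2·32) ≡ 20/21. 21⁻¹ ≡ 41 (mod 43) since 21·41 = 861 ≡ 1, so λ ≡ 20·41 ≡ 3.
  x = λ² - 0 - 0 = 9 - 0 ≡ 9; y = λ·(0 - 9) - 32 ≡ 27. → (9, 27)
3B: (9, 27) + (0, 32). λ = (32 - 27)/(0 - 9) ≡ 5/34 mod 43. 34⁻¹ ≡ 19 (mod 43) since 34·19 = 646 ≡ 1, so λ ≡ 9.
  x = λ² - 9 - 0 = 81 - 9 ≡ 29; y = λ·(9 - 29) - 27 ≡ 8. → (29, 8)
3B = (29, 8).
Finally 3A + 3B:
(21, 16) + (29, 8). λ = (8 - 16)/(29 - 21) ≡ 35/8 mod 43. 8⁻¹ ≡ 27 (mod 43) since 8·27 = 216 ≡ 1, so λ ≡ 42.
  x = λ² - 21 - 29 = 1764 - 50 ≡ 37; y = λ·(21 - 37) - 16 ≡ 0. → (37, 0)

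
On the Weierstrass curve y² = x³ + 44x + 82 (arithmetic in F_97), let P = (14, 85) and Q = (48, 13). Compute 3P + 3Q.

First 3P:
Repeated addition: build up to 3P.
2P: tangent at (14, 85): λ = (3·14² + 44)/(2·85) ≡ 50/73. 73⁻¹ ≡ 4 (mod 97) since 73·4 = 292 ≡ 1, so λ ≡ 50·4 ≡ 6.
  x = λ² - 14 - 14 = 36 - 28 ≡ 8; y = λ·(14 - 8) - 85 ≡ 48. → (8, 48)
3P: (8, 48) + (14, 85). λ = (85 - 48)/(14 - 8) ≡ 37/6 mod 97. 6⁻¹ ≡ 81 (mod 97), so λ ≡ 87.
  x = λ² - 8 - 14 = 7569 - 22 ≡ 78; y = λ·(8 - 78) - 48 ≡ 70. → (78, 70)
3P = (78, 70).
Next 3Q:
Repeated addition: build up to 3Q.
2Q: tangent at (48, 13): λ = (3·48² + 44)/(2·13) ≡ 69/26. 26⁻¹ ≡ 56 (mod 97) since 26·56 = 1456 ≡ 1, so λ ≡ 69·56 ≡ 81.
  x = λ² - 48 - 48 = 6561 - 96 ≡ 63; y = λ·(48 - 63) - 13 ≡ 33. → (63, 33)
3Q: (63, 33) + (48, 13). λ = (13 - 33)/(48 - 63) ≡ 77/82 mod 97. 82⁻¹ ≡ 84 (mod 97), so λ ≡ 66.
  x = λ² - 63 - 48 = 4356 - 111 ≡ 74; y = λ·(63 - 74) - 33 ≡ 17. → (74, 17)
3Q = (74, 17).
Finally 3P + 3Q:
(78, 70) + (74, 17). λ = (17 - 70)/(74 - 78) ≡ 44/93 mod 97. 93⁻¹ ≡ 24 (mod 97), so λ ≡ 86.
  x = λ² - 78 - 74 = 7396 - 152 ≡ 66; y = λ·(78 - 66) - 70 ≡ 89. → (66, 89)

(66, 89)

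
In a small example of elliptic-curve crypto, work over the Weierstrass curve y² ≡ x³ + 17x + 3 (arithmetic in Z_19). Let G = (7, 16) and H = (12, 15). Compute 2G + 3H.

First 2G:
Repeated addition: build up to 2G.
2G: tangent at (7, 16): λ = (3·7² + 17)/(2·16) ≡ 12/13. 13⁻¹ ≡ 3 (mod 19) since 13·3 = 39 ≡ 1, so λ ≡ 12·3 ≡ 17.
  x = λ² - 7 - 7 = 289 - 14 ≡ 9; y = λ·(7 - 9) - 16 ≡ 7. → (9, 7)
2G = (9, 7).
Next 3H:
Repeated addition: build up to 3H.
2H: tangent at (12, 15): λ = (3·12² + 17)/(2·15) ≡ 12/11. 11⁻¹ ≡ 7 (mod 19) since 11·7 = 77 ≡ 1, so λ ≡ 12·7 ≡ 8.
  x = λ² - 12 - 12 = 64 - 24 ≡ 2; y = λ·(12 - 2) - 15 ≡ 8. → (2, 8)
3H: (2, 8) + (12, 15). λ = (15 - 8)/(12 - 2) ≡ 7/10 mod 19. 10⁻¹ ≡ 2 (mod 19), so λ ≡ 14.
  x = λ² - 2 - 12 = 196 - 14 ≡ 11; y = λ·(2 - 11) - 8 ≡ 18. → (11, 18)
3H = (11, 18).
Finally 2G + 3H:
(9, 7) + (11, 18). λ = (18 - 7)/(11 - 9) ≡ 11/2 mod 19. 2⁻¹ ≡ 10 (mod 19) since 2·10 = 20 ≡ 1, so λ ≡ 15.
  x = λ² - 9 - 11 = 225 - 20 ≡ 15; y = λ·(9 - 15) - 7 ≡ 17. → (15, 17)

(15, 17)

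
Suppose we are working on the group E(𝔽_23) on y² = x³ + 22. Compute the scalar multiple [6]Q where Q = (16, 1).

(17, 17)

Repeated addition: build up to 6Q.
2Q: tangent at (16, 1): λ = (3·16² + 0)/(2·1) ≡ 9/2. 2⁻¹ ≡ 12 (mod 23) since 2·12 = 24 ≡ 1, so λ ≡ 9·12 ≡ 16.
  x = λ² - 16 - 16 = 256 - 32 ≡ 17; y = λ·(16 - 17) - 1 ≡ 6. → (17, 6)
3Q: (17, 6) + (16, 1). λ = (1 - 6)/(16 - 17) ≡ 18/22 mod 23. 22⁻¹ ≡ 22 (mod 23), so λ ≡ 5.
  x = λ² - 17 - 16 = 25 - 33 ≡ 15; y = λ·(17 - 15) - 6 ≡ 4. → (15, 4)
4Q: (15, 4) + (16, 1). λ = (1 - 4)/(16 - 15) ≡ 20/1 mod 23. 1⁻¹ ≡ 1 (mod 23), so λ ≡ 20.
  x = λ² - 15 - 16 = 400 - 31 ≡ 1; y = λ·(15 - 1) - 4 ≡ 0. → (1, 0)
5Q: (1, 0) + (16, 1). λ = (1 - 0)/(16 - 1) ≡ 1/15 mod 23. 15⁻¹ ≡ 20 (mod 23) since 15·20 = 300 ≡ 1, so λ ≡ 20.
  x = λ² - 1 - 16 = 400 - 17 ≡ 15; y = λ·(1 - 15) - 0 ≡ 19. → (15, 19)
6Q: (15, 19) + (16, 1). λ = (1 - 19)/(16 - 15) ≡ 5/1 mod 23. 1⁻¹ ≡ 1 (mod 23) since 1·1 = 1 ≡ 1, so λ ≡ 5.
  x = λ² - 15 - 16 = 25 - 31 ≡ 17; y = λ·(15 - 17) - 19 ≡ 17. → (17, 17)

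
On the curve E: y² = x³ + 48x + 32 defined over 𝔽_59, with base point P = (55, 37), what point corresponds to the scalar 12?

(54, 32)

Double-and-add on 12 = (1100)₂. Start with P = (55, 37) for the leading 1-bit.
double: tangent at (55, 37): λ = (3·55² + 48)/(2·37) ≡ 37/15. 15⁻¹ ≡ 4 (mod 59) since 15·4 = 60 ≡ 1, so λ ≡ 37·4 ≡ 30.
  x = λ² - 55 - 55 = 900 - 110 ≡ 23; y = λ·(55 - 23) - 37 ≡ 38. → (23, 38)
add P: (23, 38) + (55, 37). λ = (37 - 38)/(55 - 23) ≡ 58/32 mod 59. 32⁻¹ ≡ 24 (mod 59), so λ ≡ 35.
  x = λ² - 23 - 55 = 1225 - 78 ≡ 26; y = λ·(23 - 26) - 38 ≡ 34. → (26, 34)
double: tangent at (26, 34): λ = (3·26² + 48)/(2·34) ≡ 11/9. 9⁻¹ ≡ 46 (mod 59) since 9·46 = 414 ≡ 1, so λ ≡ 11·46 ≡ 34.
  x = λ² - 26 - 26 = 1156 - 52 ≡ 42; y = λ·(26 - 42) - 34 ≡ 12. → (42, 12)
double: tangent at (42, 12): λ = (3·42² + 48)/(2·12) ≡ 30/24. 24⁻¹ ≡ 32 (mod 59), so λ ≡ 30·32 ≡ 16.
  x = λ² - 42 - 42 = 256 - 84 ≡ 54; y = λ·(42 - 54) - 12 ≡ 32. → (54, 32)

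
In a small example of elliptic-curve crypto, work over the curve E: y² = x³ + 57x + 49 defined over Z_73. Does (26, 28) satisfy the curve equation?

y² = 28² ≡ 54; x³ + 57x + 49 = 19107 ≡ 54 (mod 73). 54 = 54.

yes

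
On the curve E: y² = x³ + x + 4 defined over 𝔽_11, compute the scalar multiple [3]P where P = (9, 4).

Repeated addition: build up to 3P.
2P: tangent at (9, 4): λ = (3·9² + 1)/(2·4) ≡ 2/8. 8⁻¹ ≡ 7 (mod 11) since 8·7 = 56 ≡ 1, so λ ≡ 2·7 ≡ 3.
  x = λ² - 9 - 9 = 9 - 18 ≡ 2; y = λ·(9 - 2) - 4 ≡ 6. → (2, 6)
3P: (2, 6) + (9, 4). λ = (4 - 6)/(9 - 2) ≡ 9/7 mod 11. 7⁻¹ ≡ 8 (mod 11), so λ ≡ 6.
  x = λ² - 2 - 9 = 36 - 11 ≡ 3; y = λ·(2 - 3) - 6 ≡ 10. → (3, 10)

(3, 10)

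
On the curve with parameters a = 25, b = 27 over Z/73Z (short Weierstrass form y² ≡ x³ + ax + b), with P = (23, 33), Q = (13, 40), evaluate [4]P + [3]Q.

First 4P:
Repeated addition: build up to 4P.
2P: tangent at (23, 33): λ = (3·23² + 25)/(2·33) ≡ 6/66. 66⁻¹ ≡ 52 (mod 73), so λ ≡ 6·52 ≡ 20.
  x = λ² - 23 - 23 = 400 - 46 ≡ 62; y = λ·(23 - 62) - 33 ≡ 63. → (62, 63)
3P: (62, 63) + (23, 33). λ = (33 - 63)/(23 - 62) ≡ 43/34 mod 73. 34⁻¹ ≡ 58 (mod 73), so λ ≡ 12.
  x = λ² - 62 - 23 = 144 - 85 ≡ 59; y = λ·(62 - 59) - 63 ≡ 46. → (59, 46)
4P: (59, 46) + (23, 33). λ = (33 - 46)/(23 - 59) ≡ 60/37 mod 73. 37⁻¹ ≡ 2 (mod 73) since 37·2 = 74 ≡ 1, so λ ≡ 47.
  x = λ² - 59 - 23 = 2209 - 82 ≡ 10; y = λ·(59 - 10) - 46 ≡ 67. → (10, 67)
4P = (10, 67).
Next 3Q:
Repeated addition: build up to 3Q.
2Q: tangent at (13, 40): λ = (3·13² + 25)/(2·40) ≡ 21/7. 7⁻¹ ≡ 21 (mod 73), so λ ≡ 21·21 ≡ 3.
  x = λ² - 13 - 13 = 9 - 26 ≡ 56; y = λ·(13 - 56) - 40 ≡ 50. → (56, 50)
3Q: (56, 50) + (13, 40). λ = (40 - 50)/(13 - 56) ≡ 63/30 mod 73. 30⁻¹ ≡ 56 (mod 73), so λ ≡ 24.
  x = λ² - 56 - 13 = 576 - 69 ≡ 69; y = λ·(56 - 69) - 50 ≡ 3. → (69, 3)
3Q = (69, 3).
Finally 4P + 3Q:
(10, 67) + (69, 3). λ = (3 - 67)/(69 - 10) ≡ 9/59 mod 73. 59⁻¹ ≡ 26 (mod 73) since 59·26 = 1534 ≡ 1, so λ ≡ 15.
  x = λ² - 10 - 69 = 225 - 79 ≡ 0; y = λ·(10 - 0) - 67 ≡ 10. → (0, 10)

(0, 10)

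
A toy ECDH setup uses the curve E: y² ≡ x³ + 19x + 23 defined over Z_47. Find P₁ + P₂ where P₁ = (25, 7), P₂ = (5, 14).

(21, 1)

(25, 7) + (5, 14). λ = (14 - 7)/(5 - 25) ≡ 7/27 mod 47. 27⁻¹ ≡ 7 (mod 47), so λ ≡ 2.
  x = λ² - 25 - 5 = 4 - 30 ≡ 21; y = λ·(25 - 21) - 7 ≡ 1. → (21, 1)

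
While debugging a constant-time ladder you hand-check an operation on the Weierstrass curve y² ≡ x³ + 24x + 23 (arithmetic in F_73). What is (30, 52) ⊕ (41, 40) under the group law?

(5, 7)

(30, 52) + (41, 40). λ = (40 - 52)/(41 - 30) ≡ 61/11 mod 73. 11⁻¹ ≡ 20 (mod 73), so λ ≡ 52.
  x = λ² - 30 - 41 = 2704 - 71 ≡ 5; y = λ·(30 - 5) - 52 ≡ 7. → (5, 7)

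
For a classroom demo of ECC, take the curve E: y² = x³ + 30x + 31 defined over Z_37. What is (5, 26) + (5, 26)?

(2, 32)

tangent at (5, 26): λ = (3·5² + 30)/(2·26) ≡ 31/15. 15⁻¹ ≡ 5 (mod 37) since 15·5 = 75 ≡ 1, so λ ≡ 31·5 ≡ 7.
  x = λ² - 5 - 5 = 49 - 10 ≡ 2; y = λ·(5 - 2) - 26 ≡ 32. → (2, 32)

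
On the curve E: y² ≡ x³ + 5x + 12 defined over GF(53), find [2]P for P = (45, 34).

(17, 44)

tangent at (45, 34): λ = (3·45² + 5)/(2·34) ≡ 38/15. 15⁻¹ ≡ 46 (mod 53) since 15·46 = 690 ≡ 1, so λ ≡ 38·46 ≡ 52.
  x = λ² - 45 - 45 = 2704 - 90 ≡ 17; y = λ·(45 - 17) - 34 ≡ 44. → (17, 44)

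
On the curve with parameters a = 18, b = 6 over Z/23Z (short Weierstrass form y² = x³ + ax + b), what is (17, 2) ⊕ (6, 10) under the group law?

(3, 15)

(17, 2) + (6, 10). λ = (10 - 2)/(6 - 17) ≡ 8/12 mod 23. 12⁻¹ ≡ 2 (mod 23), so λ ≡ 16.
  x = λ² - 17 - 6 = 256 - 23 ≡ 3; y = λ·(17 - 3) - 2 ≡ 15. → (3, 15)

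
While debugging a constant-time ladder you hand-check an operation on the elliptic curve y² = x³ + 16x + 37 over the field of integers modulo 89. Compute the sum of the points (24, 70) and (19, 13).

(24, 70) + (19, 13). λ = (13 - 70)/(19 - 24) ≡ 32/84 mod 89. 84⁻¹ ≡ 71 (mod 89), so λ ≡ 47.
  x = λ² - 24 - 19 = 2209 - 43 ≡ 30; y = λ·(24 - 30) - 70 ≡ 4. → (30, 4)

(30, 4)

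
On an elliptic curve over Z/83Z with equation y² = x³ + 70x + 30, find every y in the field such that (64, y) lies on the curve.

none

x³ + 70x + 30 = 266654 ≡ 58 (mod 83).
58 is a non-residue mod 83; no y exists.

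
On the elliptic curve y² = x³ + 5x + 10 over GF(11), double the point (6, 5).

(8, 1)

tangent at (6, 5): λ = (3·6² + 5)/(2·5) ≡ 3/10. 10⁻¹ ≡ 10 (mod 11) since 10·10 = 100 ≡ 1, so λ ≡ 3·10 ≡ 8.
  x = λ² - 6 - 6 = 64 - 12 ≡ 8; y = λ·(6 - 8) - 5 ≡ 1. → (8, 1)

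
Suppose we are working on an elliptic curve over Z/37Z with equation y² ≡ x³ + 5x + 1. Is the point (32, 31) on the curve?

yes

y² = 31² ≡ 36; x³ + 5x + 1 = 32929 ≡ 36 (mod 37). 36 = 36.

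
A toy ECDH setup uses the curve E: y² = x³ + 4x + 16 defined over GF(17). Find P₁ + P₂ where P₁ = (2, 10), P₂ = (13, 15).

(6, 16)

(2, 10) + (13, 15). λ = (15 - 10)/(13 - 2) ≡ 5/11 mod 17. 11⁻¹ ≡ 14 (mod 17) since 11·14 = 154 ≡ 1, so λ ≡ 2.
  x = λ² - 2 - 13 = 4 - 15 ≡ 6; y = λ·(2 - 6) - 10 ≡ 16. → (6, 16)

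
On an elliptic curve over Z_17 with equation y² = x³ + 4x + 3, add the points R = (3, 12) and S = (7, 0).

(3, 12) + (7, 0). λ = (0 - 12)/(7 - 3) ≡ 5/4 mod 17. 4⁻¹ ≡ 13 (mod 17) since 4·13 = 52 ≡ 1, so λ ≡ 14.
  x = λ² - 3 - 7 = 196 - 10 ≡ 16; y = λ·(3 - 16) - 12 ≡ 10. → (16, 10)

(16, 10)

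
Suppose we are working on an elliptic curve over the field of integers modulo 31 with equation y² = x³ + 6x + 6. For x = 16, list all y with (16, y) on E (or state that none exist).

x³ + 6x + 6 = 4198 ≡ 13 (mod 31).
13 is a non-residue mod 31; no y exists.

none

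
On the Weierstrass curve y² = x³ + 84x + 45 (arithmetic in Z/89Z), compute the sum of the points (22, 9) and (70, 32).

(22, 9) + (70, 32). λ = (32 - 9)/(70 - 22) ≡ 23/48 mod 89. 48⁻¹ ≡ 13 (mod 89) since 48·13 = 624 ≡ 1, so λ ≡ 32.
  x = λ² - 22 - 70 = 1024 - 92 ≡ 42; y = λ·(22 - 42) - 9 ≡ 63. → (42, 63)

(42, 63)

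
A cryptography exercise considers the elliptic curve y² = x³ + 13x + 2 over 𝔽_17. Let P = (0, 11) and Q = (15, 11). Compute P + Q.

(0, 11) + (15, 11). λ = (11 - 11)/(15 - 0) ≡ 0/15 mod 17. 15⁻¹ ≡ 8 (mod 17), so λ ≡ 0.
  x = λ² - 0 - 15 = 0 - 15 ≡ 2; y = λ·(0 - 2) - 11 ≡ 6. → (2, 6)

(2, 6)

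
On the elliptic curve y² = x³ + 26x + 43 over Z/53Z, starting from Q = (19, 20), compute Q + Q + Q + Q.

(31, 18)

Double-and-add on 4 = (100)₂. Start with Q = (19, 20) for the leading 1-bit.
double: tangent at (19, 20): λ = (3·19² + 26)/(2·20) ≡ 49/40. 40⁻¹ ≡ 4 (mod 53) since 40·4 = 160 ≡ 1, so λ ≡ 49·4 ≡ 37.
  x = λ² - 19 - 19 = 1369 - 38 ≡ 6; y = λ·(19 - 6) - 20 ≡ 37. → (6, 37)
double: tangent at (6, 37): λ = (3·6² + 26)/(2·37) ≡ 28/21. 21⁻¹ ≡ 48 (mod 53), so λ ≡ 28·48 ≡ 19.
  x = λ² - 6 - 6 = 361 - 12 ≡ 31; y = λ·(6 - 31) - 37 ≡ 18. → (31, 18)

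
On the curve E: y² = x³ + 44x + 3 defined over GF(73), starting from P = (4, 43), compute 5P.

(0, 21)

Repeated addition: build up to 5P.
2P: tangent at (4, 43): λ = (3·4² + 44)/(2·43) ≡ 19/13. 13⁻¹ ≡ 45 (mod 73), so λ ≡ 19·45 ≡ 52.
  x = λ² - 4 - 4 = 2704 - 8 ≡ 68; y = λ·(4 - 68) - 43 ≡ 60. → (68, 60)
3P: (68, 60) + (4, 43). λ = (43 - 60)/(4 - 68) ≡ 56/9 mod 73. 9⁻¹ ≡ 65 (mod 73), so λ ≡ 63.
  x = λ² - 68 - 4 = 3969 - 72 ≡ 28; y = λ·(68 - 28) - 60 ≡ 51. → (28, 51)
4P: (28, 51) + (4, 43). λ = (43 - 51)/(4 - 28) ≡ 65/49 mod 73. 49⁻¹ ≡ 3 (mod 73) since 49·3 = 147 ≡ 1, so λ ≡ 49.
  x = λ² - 28 - 4 = 2401 - 32 ≡ 33; y = λ·(28 - 33) - 51 ≡ 69. → (33, 69)
5P: (33, 69) + (4, 43). λ = (43 - 69)/(4 - 33) ≡ 47/44 mod 73. 44⁻¹ ≡ 5 (mod 73) since 44·5 = 220 ≡ 1, so λ ≡ 16.
  x = λ² - 33 - 4 = 256 - 37 ≡ 0; y = λ·(33 - 0) - 69 ≡ 21. → (0, 21)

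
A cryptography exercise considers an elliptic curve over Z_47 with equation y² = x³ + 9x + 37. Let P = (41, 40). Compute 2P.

(37, 34)

tangent at (41, 40): λ = (3·41² + 9)/(2·40) ≡ 23/33. 33⁻¹ ≡ 10 (mod 47), so λ ≡ 23·10 ≡ 42.
  x = λ² - 41 - 41 = 1764 - 82 ≡ 37; y = λ·(41 - 37) - 40 ≡ 34. → (37, 34)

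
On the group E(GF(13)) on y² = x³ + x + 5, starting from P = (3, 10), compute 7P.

Double-and-add on 7 = (111)₂. Start with P = (3, 10) for the leading 1-bit.
double: tangent at (3, 10): λ = (3·3² + 1)/(2·10) ≡ 2/7. 7⁻¹ ≡ 2 (mod 13) since 7·2 = 14 ≡ 1, so λ ≡ 2·2 ≡ 4.
  x = λ² - 3 - 3 = 16 - 6 ≡ 10; y = λ·(3 - 10) - 10 ≡ 1. → (10, 1)
add P: (10, 1) + (3, 10). λ = (10 - 1)/(3 - 10) ≡ 9/6 mod 13. 6⁻¹ ≡ 11 (mod 13) since 6·11 = 66 ≡ 1, so λ ≡ 8.
  x = λ² - 10 - 3 = 64 - 13 ≡ 12; y = λ·(10 - 12) - 1 ≡ 9. → (12, 9)
double: tangent at (12, 9): λ = (3·12² + 1)/(2·9) ≡ 4/5. 5⁻¹ ≡ 8 (mod 13) since 5·8 = 40 ≡ 1, so λ ≡ 4·8 ≡ 6.
  x = λ² - 12 - 12 = 36 - 24 ≡ 12; y = λ·(12 - 12) - 9 ≡ 4. → (12, 4)
add P: (12, 4) + (3, 10). λ = (10 - 4)/(3 - 12) ≡ 6/4 mod 13. 4⁻¹ ≡ 10 (mod 13), so λ ≡ 8.
  x = λ² - 12 - 3 = 64 - 15 ≡ 10; y = λ·(12 - 10) - 4 ≡ 12. → (10, 12)

(10, 12)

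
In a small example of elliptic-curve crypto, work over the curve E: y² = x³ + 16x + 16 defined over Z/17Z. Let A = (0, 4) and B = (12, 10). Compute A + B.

(1, 4)

(0, 4) + (12, 10). λ = (10 - 4)/(12 - 0) ≡ 6/12 mod 17. 12⁻¹ ≡ 10 (mod 17), so λ ≡ 9.
  x = λ² - 0 - 12 = 81 - 12 ≡ 1; y = λ·(0 - 1) - 4 ≡ 4. → (1, 4)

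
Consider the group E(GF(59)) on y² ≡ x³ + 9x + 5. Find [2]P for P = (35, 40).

tangent at (35, 40): λ = (3·35² + 9)/(2·40) ≡ 26/21. 21⁻¹ ≡ 45 (mod 59), so λ ≡ 26·45 ≡ 49.
  x = λ² - 35 - 35 = 2401 - 70 ≡ 30; y = λ·(35 - 30) - 40 ≡ 28. → (30, 28)

(30, 28)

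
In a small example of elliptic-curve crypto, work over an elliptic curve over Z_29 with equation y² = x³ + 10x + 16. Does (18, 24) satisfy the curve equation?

yes

y² = 24² ≡ 25; x³ + 10x + 16 = 6028 ≡ 25 (mod 29). 25 = 25.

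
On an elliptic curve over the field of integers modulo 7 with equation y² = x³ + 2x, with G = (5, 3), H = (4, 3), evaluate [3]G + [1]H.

First 3G:
Repeated addition: build up to 3G.
2G: tangent at (5, 3): λ = (3·5² + 2)/(2·3) ≡ 0/6. 6⁻¹ ≡ 6 (mod 7) since 6·6 = 36 ≡ 1, so λ ≡ 0·6 ≡ 0.
  x = λ² - 5 - 5 = 0 - 10 ≡ 4; y = λ·(5 - 4) - 3 ≡ 4. → (4, 4)
3G: (4, 4) + (5, 3). λ = (3 - 4)/(5 - 4) ≡ 6/1 mod 7. 1⁻¹ ≡ 1 (mod 7) since 1·1 = 1 ≡ 1, so λ ≡ 6.
  x = λ² - 4 - 5 = 36 - 9 ≡ 6; y = λ·(4 - 6) - 4 ≡ 5. → (6, 5)
3G = (6, 5).
Finally 3G + H:
(6, 5) + (4, 3). λ = (3 - 5)/(4 - 6) ≡ 5/5 mod 7. 5⁻¹ ≡ 3 (mod 7), so λ ≡ 1.
  x = λ² - 6 - 4 = 1 - 10 ≡ 5; y = λ·(6 - 5) - 5 ≡ 3. → (5, 3)

(5, 3)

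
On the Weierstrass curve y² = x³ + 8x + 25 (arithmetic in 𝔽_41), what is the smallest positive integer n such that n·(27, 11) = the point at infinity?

12

2P: tangent at (27, 11): λ = (3·27² + 8)/(2·11) ≡ 22/22. 22⁻¹ ≡ 28 (mod 41), so λ ≡ 22·28 ≡ 1.
  x = λ² - 27 - 27 = 1 - 54 ≡ 29; y = λ·(27 - 29) - 11 ≡ 28. → (29, 28)
3P: (29, 28) + (27, 11). λ = (11 - 28)/(27 - 29) ≡ 24/39 mod 41. 39⁻¹ ≡ 20 (mod 41), so λ ≡ 29.
  x = λ² - 29 - 27 = 841 - 56 ≡ 6; y = λ·(29 - 6) - 28 ≡ 24. → (6, 24)
4P: (6, 24) + (27, 11). λ = (11 - 24)/(27 - 6) ≡ 28/21 mod 41. 21⁻¹ ≡ 2 (mod 41), so λ ≡ 15.
  x = λ² - 6 - 27 = 225 - 33 ≡ 28; y = λ·(6 - 28) - 24 ≡ 15. → (28, 15)
5P: (28, 15) + (27, 11). λ = (11 - 15)/(27 - 28) ≡ 37/40 mod 41. 40⁻¹ ≡ 40 (mod 41) since 40·40 = 1600 ≡ 1, so λ ≡ 4.
  x = λ² - 28 - 27 = 16 - 55 ≡ 2; y = λ·(28 - 2) - 15 ≡ 7. → (2, 7)
6P: (2, 7) + (27, 11). λ = (11 - 7)/(27 - 2) ≡ 4/25 mod 41. 25⁻¹ ≡ 23 (mod 41), so λ ≡ 10.
  x = λ² - 2 - 27 = 100 - 29 ≡ 30; y = λ·(2 - 30) - 7 ≡ 0. → (30, 0)
7P: (30, 0) + (27, 11). λ = (11 - 0)/(27 - 30) ≡ 11/38 mod 41. 38⁻¹ ≡ 27 (mod 41), so λ ≡ 10.
  x = λ² - 30 - 27 = 100 - 57 ≡ 2; y = λ·(30 - 2) - 0 ≡ 34. → (2, 34)
8P: (2, 34) + (27, 11). λ = (11 - 34)/(27 - 2) ≡ 18/25 mod 41. 25⁻¹ ≡ 23 (mod 41) since 25·23 = 575 ≡ 1, so λ ≡ 4.
  x = λ² - 2 - 27 = 16 - 29 ≡ 28; y = λ·(2 - 28) - 34 ≡ 26. → (28, 26)
9P: (28, 26) + (27, 11). λ = (11 - 26)/(27 - 28) ≡ 26/40 mod 41. 40⁻¹ ≡ 40 (mod 41), so λ ≡ 15.
  x = λ² - 28 - 27 = 225 - 55 ≡ 6; y = λ·(28 - 6) - 26 ≡ 17. → (6, 17)
10P: (6, 17) + (27, 11). λ = (11 - 17)/(27 - 6) ≡ 35/21 mod 41. 21⁻¹ ≡ 2 (mod 41), so λ ≡ 29.
  x = λ² - 6 - 27 = 841 - 33 ≡ 29; y = λ·(6 - 29) - 17 ≡ 13. → (29, 13)
11P: (29, 13) + (27, 11). λ = (11 - 13)/(27 - 29) ≡ 39/39 mod 41. 39⁻¹ ≡ 20 (mod 41), so λ ≡ 1.
  x = λ² - 29 - 27 = 1 - 56 ≡ 27; y = λ·(29 - 27) - 13 ≡ 30. → (27, 30)
12P: (27, 30) + (27, 11): same x and y₁ ≡ -y₂, so the sum is the point at infinity.
12P = the point at infinity, so the order is 12.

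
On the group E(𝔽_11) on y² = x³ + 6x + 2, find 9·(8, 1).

(1, 8)

Write Q = (8, 1).
Double-and-add on 9 = (1001)₂. Start with Q = (8, 1) for the leading 1-bit.
double: tangent at (8, 1): λ = (3·8² + 6)/(2·1) ≡ 0/2. 2⁻¹ ≡ 6 (mod 11), so λ ≡ 0·6 ≡ 0.
  x = λ² - 8 - 8 = 0 - 16 ≡ 6; y = λ·(8 - 6) - 1 ≡ 10. → (6, 10)
double: tangent at (6, 10): λ = (3·6² + 6)/(2·10) ≡ 4/9. 9⁻¹ ≡ 5 (mod 11) since 9·5 = 45 ≡ 1, so λ ≡ 4·5 ≡ 9.
  x = λ² - 6 - 6 = 81 - 12 ≡ 3; y = λ·(6 - 3) - 10 ≡ 6. → (3, 6)
double: tangent at (3, 6): λ = (3·3² + 6)/(2·6) ≡ 0/1. 1⁻¹ ≡ 1 (mod 11), so λ ≡ 0·1 ≡ 0.
  x = λ² - 3 - 3 = 0 - 6 ≡ 5; y = λ·(3 - 5) - 6 ≡ 5. → (5, 5)
add Q: (5, 5) + (8, 1). λ = (1 - 5)/(8 - 5) ≡ 7/3 mod 11. 3⁻¹ ≡ 4 (mod 11) since 3·4 = 12 ≡ 1, so λ ≡ 6.
  x = λ² - 5 - 8 = 36 - 13 ≡ 1; y = λ·(5 - 1) - 5 ≡ 8. → (1, 8)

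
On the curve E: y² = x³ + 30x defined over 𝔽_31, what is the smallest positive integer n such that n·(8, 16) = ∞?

8

2P: tangent at (8, 16): λ = (3·8² + 30)/(2·16) ≡ 5/1. 1⁻¹ ≡ 1 (mod 31) since 1·1 = 1 ≡ 1, so λ ≡ 5·1 ≡ 5.
  x = λ² - 8 - 8 = 25 - 16 ≡ 9; y = λ·(8 - 9) - 16 ≡ 10. → (9, 10)
3P: (9, 10) + (8, 16). λ = (16 - 10)/(8 - 9) ≡ 6/30 mod 31. 30⁻¹ ≡ 30 (mod 31), so λ ≡ 25.
  x = λ² - 9 - 8 = 625 - 17 ≡ 19; y = λ·(9 - 19) - 10 ≡ 19. → (19, 19)
4P: (19, 19) + (8, 16). λ = (16 - 19)/(8 - 19) ≡ 28/20 mod 31. 20⁻¹ ≡ 14 (mod 31) since 20·14 = 280 ≡ 1, so λ ≡ 20.
  x = λ² - 19 - 8 = 400 - 27 ≡ 1; y = λ·(19 - 1) - 19 ≡ 0. → (1, 0)
5P: (1, 0) + (8, 16). λ = (16 - 0)/(8 - 1) ≡ 16/7 mod 31. 7⁻¹ ≡ 9 (mod 31) since 7·9 = 63 ≡ 1, so λ ≡ 20.
  x = λ² - 1 - 8 = 400 - 9 ≡ 19; y = λ·(1 - 19) - 0 ≡ 12. → (19, 12)
6P: (19, 12) + (8, 16). λ = (16 - 12)/(8 - 19) ≡ 4/20 mod 31. 20⁻¹ ≡ 14 (mod 31) since 20·14 = 280 ≡ 1, so λ ≡ 25.
  x = λ² - 19 - 8 = 625 - 27 ≡ 9; y = λ·(19 - 9) - 12 ≡ 21. → (9, 21)
7P: (9, 21) + (8, 16). λ = (16 - 21)/(8 - 9) ≡ 26/30 mod 31. 30⁻¹ ≡ 30 (mod 31) since 30·30 = 900 ≡ 1, so λ ≡ 5.
  x = λ² - 9 - 8 = 25 - 17 ≡ 8; y = λ·(9 - 8) - 21 ≡ 15. → (8, 15)
8P: (8, 15) + (8, 16): same x and y₁ ≡ -y₂, so the sum is ∞.
8P = ∞, so the order is 8.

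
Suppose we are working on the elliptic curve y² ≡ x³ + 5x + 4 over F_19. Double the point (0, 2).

tangent at (0, 2): λ = (3·0² + 5)/(2·2) ≡ 5/4. 4⁻¹ ≡ 5 (mod 19) since 4·5 = 20 ≡ 1, so λ ≡ 5·5 ≡ 6.
  x = λ² - 0 - 0 = 36 - 0 ≡ 17; y = λ·(0 - 17) - 2 ≡ 10. → (17, 10)

(17, 10)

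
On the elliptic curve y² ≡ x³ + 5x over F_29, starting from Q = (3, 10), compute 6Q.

Repeated addition: build up to 6Q.
2Q: tangent at (3, 10): λ = (3·3² + 5)/(2·10) ≡ 3/20. 20⁻¹ ≡ 16 (mod 29), so λ ≡ 3·16 ≡ 19.
  x = λ² - 3 - 3 = 361 - 6 ≡ 7; y = λ·(3 - 7) - 10 ≡ 1. → (7, 1)
3Q: (7, 1) + (3, 10). λ = (10 - 1)/(3 - 7) ≡ 9/25 mod 29. 25⁻¹ ≡ 7 (mod 29) since 25·7 = 175 ≡ 1, so λ ≡ 5.
  x = λ² - 7 - 3 = 25 - 10 ≡ 15; y = λ·(7 - 15) - 1 ≡ 17. → (15, 17)
4Q: (15, 17) + (3, 10). λ = (10 - 17)/(3 - 15) ≡ 22/17 mod 29. 17⁻¹ ≡ 12 (mod 29) since 17·12 = 204 ≡ 1, so λ ≡ 3.
  x = λ² - 15 - 3 = 9 - 18 ≡ 20; y = λ·(15 - 20) - 17 ≡ 26. → (20, 26)
5Q: (20, 26) + (3, 10). λ = (10 - 26)/(3 - 20) ≡ 13/12 mod 29. 12⁻¹ ≡ 17 (mod 29), so λ ≡ 18.
  x = λ² - 20 - 3 = 324 - 23 ≡ 11; y = λ·(20 - 11) - 26 ≡ 20. → (11, 20)
6Q: (11, 20) + (3, 10). λ = (10 - 20)/(3 - 11) ≡ 19/21 mod 29. 21⁻¹ ≡ 18 (mod 29), so λ ≡ 23.
  x = λ² - 11 - 3 = 529 - 14 ≡ 22; y = λ·(11 - 22) - 20 ≡ 17. → (22, 17)

(22, 17)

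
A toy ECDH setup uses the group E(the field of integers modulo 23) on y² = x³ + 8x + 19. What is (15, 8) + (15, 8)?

tangent at (15, 8): λ = (3·15² + 8)/(2·8) ≡ 16/16. 16⁻¹ ≡ 13 (mod 23) since 16·13 = 208 ≡ 1, so λ ≡ 16·13 ≡ 1.
  x = λ² - 15 - 15 = 1 - 30 ≡ 17; y = λ·(15 - 17) - 8 ≡ 13. → (17, 13)

(17, 13)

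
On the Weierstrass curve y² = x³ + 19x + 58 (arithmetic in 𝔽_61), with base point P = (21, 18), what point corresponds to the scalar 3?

Repeated addition: build up to 3P.
2P: tangent at (21, 18): λ = (3·21² + 19)/(2·18) ≡ 0/36. 36⁻¹ ≡ 39 (mod 61) since 36·39 = 1404 ≡ 1, so λ ≡ 0·39 ≡ 0.
  x = λ² - 21 - 21 = 0 - 42 ≡ 19; y = λ·(21 - 19) - 18 ≡ 43. → (19, 43)
3P: (19, 43) + (21, 18). λ = (18 - 43)/(21 - 19) ≡ 36/2 mod 61. 2⁻¹ ≡ 31 (mod 61), so λ ≡ 18.
  x = λ² - 19 - 21 = 324 - 40 ≡ 40; y = λ·(19 - 40) - 43 ≡ 6. → (40, 6)

(40, 6)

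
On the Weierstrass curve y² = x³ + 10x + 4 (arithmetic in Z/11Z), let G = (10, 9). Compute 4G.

(10, 2)

Repeated addition: build up to 4G.
2G: tangent at (10, 9): λ = (3·10² + 10)/(2·9) ≡ 2/7. 7⁻¹ ≡ 8 (mod 11) since 7·8 = 56 ≡ 1, so λ ≡ 2·8 ≡ 5.
  x = λ² - 10 - 10 = 25 - 20 ≡ 5; y = λ·(10 - 5) - 9 ≡ 5. → (5, 5)
3G: (5, 5) + (10, 9). λ = (9 - 5)/(10 - 5) ≡ 4/5 mod 11. 5⁻¹ ≡ 9 (mod 11), so λ ≡ 3.
  x = λ² - 5 - 10 = 9 - 15 ≡ 5; y = λ·(5 - 5) - 5 ≡ 6. → (5, 6)
4G: (5, 6) + (10, 9). λ = (9 - 6)/(10 - 5) ≡ 3/5 mod 11. 5⁻¹ ≡ 9 (mod 11) since 5·9 = 45 ≡ 1, so λ ≡ 5.
  x = λ² - 5 - 10 = 25 - 15 ≡ 10; y = λ·(5 - 10) - 6 ≡ 2. → (10, 2)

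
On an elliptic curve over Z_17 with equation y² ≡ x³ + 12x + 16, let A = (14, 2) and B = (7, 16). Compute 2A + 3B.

First 2A:
Repeated addition: build up to 2A.
2A: tangent at (14, 2): λ = (3·14² + 12)/(2·2) ≡ 5/4. 4⁻¹ ≡ 13 (mod 17), so λ ≡ 5·13 ≡ 14.
  x = λ² - 14 - 14 = 196 - 28 ≡ 15; y = λ·(14 - 15) - 2 ≡ 1. → (15, 1)
2A = (15, 1).
Next 3B:
Repeated addition: build up to 3B.
2B: tangent at (7, 16): λ = (3·7² + 12)/(2·16) ≡ 6/15. 15⁻¹ ≡ 8 (mod 17) since 15·8 = 120 ≡ 1, so λ ≡ 6·8 ≡ 14.
  x = λ² - 7 - 7 = 196 - 14 ≡ 12; y = λ·(7 - 12) - 16 ≡ 16. → (12, 16)
3B: (12, 16) + (7, 16). λ = (16 - 16)/(7 - 12) ≡ 0/12 mod 17. 12⁻¹ ≡ 10 (mod 17), so λ ≡ 0.
  x = λ² - 12 - 7 = 0 - 19 ≡ 15; y = λ·(12 - 15) - 16 ≡ 1. → (15, 1)
3B = (15, 1).
Finally 2A + 3B:
tangent at (15, 1): λ = (3·15² + 12)/(2·1) ≡ 7/2. 2⁻¹ ≡ 9 (mod 17), so λ ≡ 7·9 ≡ 12.
  x = λ² - 15 - 15 = 144 - 30 ≡ 12; y = λ·(15 - 12) - 1 ≡ 1. → (12, 1)

(12, 1)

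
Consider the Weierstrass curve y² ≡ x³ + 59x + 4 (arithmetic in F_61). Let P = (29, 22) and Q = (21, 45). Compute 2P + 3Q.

First 2P:
Repeated addition: build up to 2P.
2P: tangent at (29, 22): λ = (3·29² + 59)/(2·22) ≡ 20/44. 44⁻¹ ≡ 43 (mod 61), so λ ≡ 20·43 ≡ 6.
  x = λ² - 29 - 29 = 36 - 58 ≡ 39; y = λ·(29 - 39) - 22 ≡ 40. → (39, 40)
2P = (39, 40).
Next 3Q:
Repeated addition: build up to 3Q.
2Q: tangent at (21, 45): λ = (3·21² + 59)/(2·45) ≡ 40/29. 29⁻¹ ≡ 40 (mod 61), so λ ≡ 40·40 ≡ 14.
  x = λ² - 21 - 21 = 196 - 42 ≡ 32; y = λ·(21 - 32) - 45 ≡ 45. → (32, 45)
3Q: (32, 45) + (21, 45). λ = (45 - 45)/(21 - 32) ≡ 0/50 mod 61. 50⁻¹ ≡ 11 (mod 61), so λ ≡ 0.
  x = λ² - 32 - 21 = 0 - 53 ≡ 8; y = λ·(32 - 8) - 45 ≡ 16. → (8, 16)
3Q = (8, 16).
Finally 2P + 3Q:
(39, 40) + (8, 16). λ = (16 - 40)/(8 - 39) ≡ 37/30 mod 61. 30⁻¹ ≡ 59 (mod 61), so λ ≡ 48.
  x = λ² - 39 - 8 = 2304 - 47 ≡ 0; y = λ·(39 - 0) - 40 ≡ 2. → (0, 2)

(0, 2)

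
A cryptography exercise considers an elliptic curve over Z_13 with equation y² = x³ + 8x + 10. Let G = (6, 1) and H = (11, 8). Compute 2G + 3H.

(0, 7)

First 2G:
Repeated addition: build up to 2G.
2G: tangent at (6, 1): λ = (3·6² + 8)/(2·1) ≡ 12/2. 2⁻¹ ≡ 7 (mod 13) since 2·7 = 14 ≡ 1, so λ ≡ 12·7 ≡ 6.
  x = λ² - 6 - 6 = 36 - 12 ≡ 11; y = λ·(6 - 11) - 1 ≡ 8. → (11, 8)
2G = (11, 8).
Next 3H:
Repeated addition: build up to 3H.
2H: tangent at (11, 8): λ = (3·11² + 8)/(2·8) ≡ 7/3. 3⁻¹ ≡ 9 (mod 13), so λ ≡ 7·9 ≡ 11.
  x = λ² - 11 - 11 = 121 - 22 ≡ 8; y = λ·(11 - 8) - 8 ≡ 12. → (8, 12)
3H: (8, 12) + (11, 8). λ = (8 - 12)/(11 - 8) ≡ 9/3 mod 13. 3⁻¹ ≡ 9 (mod 13) since 3·9 = 27 ≡ 1, so λ ≡ 3.
  x = λ² - 8 - 11 = 9 - 19 ≡ 3; y = λ·(8 - 3) - 12 ≡ 3. → (3, 3)
3H = (3, 3).
Finally 2G + 3H:
(11, 8) + (3, 3). λ = (3 - 8)/(3 - 11) ≡ 8/5 mod 13. 5⁻¹ ≡ 8 (mod 13) since 5·8 = 40 ≡ 1, so λ ≡ 12.
  x = λ² - 11 - 3 = 144 - 14 ≡ 0; y = λ·(11 - 0) - 8 ≡ 7. → (0, 7)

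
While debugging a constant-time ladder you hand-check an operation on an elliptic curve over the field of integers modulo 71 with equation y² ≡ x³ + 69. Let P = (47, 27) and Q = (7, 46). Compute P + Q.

(62, 60)

(47, 27) + (7, 46). λ = (46 - 27)/(7 - 47) ≡ 19/31 mod 71. 31⁻¹ ≡ 55 (mod 71) since 31·55 = 1705 ≡ 1, so λ ≡ 51.
  x = λ² - 47 - 7 = 2601 - 54 ≡ 62; y = λ·(47 - 62) - 27 ≡ 60. → (62, 60)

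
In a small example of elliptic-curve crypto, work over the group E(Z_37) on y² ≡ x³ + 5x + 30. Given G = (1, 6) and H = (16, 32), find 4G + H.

(35, 7)

First 4G:
Double-and-add on 4 = (100)₂. Start with G = (1, 6) for the leading 1-bit.
double: tangent at (1, 6): λ = (3·1² + 5)/(2·6) ≡ 8/12. 12⁻¹ ≡ 34 (mod 37) since 12·34 = 408 ≡ 1, so λ ≡ 8·34 ≡ 13.
  x = λ² - 1 - 1 = 169 - 2 ≡ 19; y = λ·(1 - 19) - 6 ≡ 19. → (19, 19)
double: tangent at (19, 19): λ = (3·19² + 5)/(2·19) ≡ 15/1. 1⁻¹ ≡ 1 (mod 37) since 1·1 = 1 ≡ 1, so λ ≡ 15·1 ≡ 15.
  x = λ² - 19 - 19 = 225 - 38 ≡ 2; y = λ·(19 - 2) - 19 ≡ 14. → (2, 14)
4G = (2, 14).
Finally 4G + H:
(2, 14) + (16, 32). λ = (32 - 14)/(16 - 2) ≡ 18/14 mod 37. 14⁻¹ ≡ 8 (mod 37) since 14·8 = 112 ≡ 1, so λ ≡ 33.
  x = λ² - 2 - 16 = 1089 - 18 ≡ 35; y = λ·(2 - 35) - 14 ≡ 7. → (35, 7)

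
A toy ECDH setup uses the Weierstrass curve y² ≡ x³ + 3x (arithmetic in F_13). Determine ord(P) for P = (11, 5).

10

2P: tangent at (11, 5): λ = (3·11² + 3)/(2·5) ≡ 2/10. 10⁻¹ ≡ 4 (mod 13) since 10·4 = 40 ≡ 1, so λ ≡ 2·4 ≡ 8.
  x = λ² - 11 - 11 = 64 - 22 ≡ 3; y = λ·(11 - 3) - 5 ≡ 7. → (3, 7)
3P: (3, 7) + (11, 5). λ = (5 - 7)/(11 - 3) ≡ 11/8 mod 13. 8⁻¹ ≡ 5 (mod 13), so λ ≡ 3.
  x = λ² - 3 - 11 = 9 - 14 ≡ 8; y = λ·(3 - 8) - 7 ≡ 4. → (8, 4)
4P: (8, 4) + (11, 5). λ = (5 - 4)/(11 - 8) ≡ 1/3 mod 13. 3⁻¹ ≡ 9 (mod 13), so λ ≡ 9.
  x = λ² - 8 - 11 = 81 - 19 ≡ 10; y = λ·(8 - 10) - 4 ≡ 4. → (10, 4)
5P: (10, 4) + (11, 5). λ = (5 - 4)/(11 - 10) ≡ 1/1 mod 13. 1⁻¹ ≡ 1 (mod 13) since 1·1 = 1 ≡ 1, so λ ≡ 1.
  x = λ² - 10 - 11 = 1 - 21 ≡ 6; y = λ·(10 - 6) - 4 ≡ 0. → (6, 0)
6P: (6, 0) + (11, 5). λ = (5 - 0)/(11 - 6) ≡ 5/5 mod 13. 5⁻¹ ≡ 8 (mod 13), so λ ≡ 1.
  x = λ² - 6 - 11 = 1 - 17 ≡ 10; y = λ·(6 - 10) - 0 ≡ 9. → (10, 9)
7P: (10, 9) + (11, 5). λ = (5 - 9)/(11 - 10) ≡ 9/1 mod 13. 1⁻¹ ≡ 1 (mod 13) since 1·1 = 1 ≡ 1, so λ ≡ 9.
  x = λ² - 10 - 11 = 81 - 21 ≡ 8; y = λ·(10 - 8) - 9 ≡ 9. → (8, 9)
8P: (8, 9) + (11, 5). λ = (5 - 9)/(11 - 8) ≡ 9/3 mod 13. 3⁻¹ ≡ 9 (mod 13) since 3·9 = 27 ≡ 1, so λ ≡ 3.
  x = λ² - 8 - 11 = 9 - 19 ≡ 3; y = λ·(8 - 3) - 9 ≡ 6. → (3, 6)
9P: (3, 6) + (11, 5). λ = (5 - 6)/(11 - 3) ≡ 12/8 mod 13. 8⁻¹ ≡ 5 (mod 13), so λ ≡ 8.
  x = λ² - 3 - 11 = 64 - 14 ≡ 11; y = λ·(3 - 11) - 6 ≡ 8. → (11, 8)
10P: (11, 8) + (11, 5): same x and y₁ ≡ -y₂, so the sum is the point at infinity.
10P = the point at infinity, so the order is 10.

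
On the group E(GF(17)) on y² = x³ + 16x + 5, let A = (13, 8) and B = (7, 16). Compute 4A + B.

First 4A:
Repeated addition: build up to 4A.
2A: tangent at (13, 8): λ = (3·13² + 16)/(2·8) ≡ 13/16. 16⁻¹ ≡ 16 (mod 17) since 16·16 = 256 ≡ 1, so λ ≡ 13·16 ≡ 4.
  x = λ² - 13 - 13 = 16 - 26 ≡ 7; y = λ·(13 - 7) - 8 ≡ 16. → (7, 16)
3A: (7, 16) + (13, 8). λ = (8 - 16)/(13 - 7) ≡ 9/6 mod 17. 6⁻¹ ≡ 3 (mod 17), so λ ≡ 10.
  x = λ² - 7 - 13 = 100 - 20 ≡ 12; y = λ·(7 - 12) - 16 ≡ 2. → (12, 2)
4A: (12, 2) + (13, 8). λ = (8 - 2)/(13 - 12) ≡ 6/1 mod 17. 1⁻¹ ≡ 1 (mod 17) since 1·1 = 1 ≡ 1, so λ ≡ 6.
  x = λ² - 12 - 13 = 36 - 25 ≡ 11; y = λ·(12 - 11) - 2 ≡ 4. → (11, 4)
4A = (11, 4).
Finally 4A + B:
(11, 4) + (7, 16). λ = (16 - 4)/(7 - 11) ≡ 12/13 mod 17. 13⁻¹ ≡ 4 (mod 17), so λ ≡ 14.
  x = λ² - 11 - 7 = 196 - 18 ≡ 8; y = λ·(11 - 8) - 4 ≡ 4. → (8, 4)

(8, 4)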